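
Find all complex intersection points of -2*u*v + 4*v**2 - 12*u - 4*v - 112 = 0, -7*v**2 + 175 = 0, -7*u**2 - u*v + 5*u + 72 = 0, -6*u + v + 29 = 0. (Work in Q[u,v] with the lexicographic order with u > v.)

Compute a lex Gröbner basis by Buchberger's algorithm.
f_1 = -2*u*v - 12*u + 4*v**2 - 4*v - 112, LT = u*v.
f_2 = -7*v**2 + 175, LT = v**2.
f_3 = -7*u**2 - u*v + 5*u + 72, LT = u**2.
f_4 = -6*u + v + 29, LT = u.

S(f_1,f_2): lcm = u*v**2. S = 6*u*v + 25*u - 2*v**3 + 2*v**2 + 56*v.
  leading term u*v: subtract (-3)·f_1 from 6*u*v + 25*u - 2*v**3 + 2*v**2 + 56*v → -11*u - 2*v**3 + 14*v**2 + 44*v - 336
  leading term u: subtract (11/6)·f_4 from -11*u - 2*v**3 + 14*v**2 + 44*v - 336 → -2*v**3 + 14*v**2 + 253/6*v - 2335/6
  leading term v**3: subtract (2/7*v)·f_2 from -2*v**3 + 14*v**2 + 253/6*v - 2335/6 → 14*v**2 - 47/6*v - 2335/6
  leading term v**2: subtract (-2)·f_2 from 14*v**2 - 47/6*v - 2335/6 → -47/6*v - 235/6
  leading term v: no divisor's leading term divides it; move -47/6*v to the remainder.
  leading term 1: no divisor's leading term divides it; move -235/6 to the remainder.
  remainder -47/6*v - 235/6 ≠ 0; add h_5 = -47/6*v - 235/6 to the basis.

S(f_1,f_3): lcm = u**2*v. S = 6*u**2 - 15/7*u*v**2 + 19/7*u*v + 56*u + 72/7*v.
  leading term u**2: subtract (-6/7)·f_3 from 6*u**2 - 15/7*u*v**2 + 19/7*u*v + 56*u + 72/7*v → -15/7*u*v**2 + 13/7*u*v + 422/7*u + 72/7*v + 432/7
  leading term u*v**2: subtract (15/14*v)·f_1 from -15/7*u*v**2 + 13/7*u*v + 422/7*u + 72/7*v + 432/7 → 103/7*u*v + 422/7*u - 30/7*v**3 + 30/7*v**2 + 912/7*v + 432/7
  leading term u*v: subtract (-103/14)·f_1 from 103/7*u*v + 422/7*u - 30/7*v**3 + 30/7*v**2 + 912/7*v + 432/7 → -28*u - 30/7*v**3 + 236/7*v**2 + 706/7*v - 5336/7
  leading term u: subtract (14/3)·f_4 from -28*u - 30/7*v**3 + 236/7*v**2 + 706/7*v - 5336/7 → -30/7*v**3 + 236/7*v**2 + 2020/21*v - 18850/21
  leading term v**3: subtract (30/49*v)·f_2 from -30/7*v**3 + 236/7*v**2 + 2020/21*v - 18850/21 → 236/7*v**2 - 230/21*v - 18850/21
  leading term v**2: subtract (-236/49)·f_2 from 236/7*v**2 - 230/21*v - 18850/21 → -230/21*v - 1150/21
  leading term v: subtract (460/329)·h_5 from -230/21*v - 1150/21 → 0
  remainder 0.

S(f_1,f_4): lcm = u*v. S = 6*u - 11/6*v**2 + 41/6*v + 56.
  leading term u: subtract (-1)·f_4 from 6*u - 11/6*v**2 + 41/6*v + 56 → -11/6*v**2 + 47/6*v + 85
  leading term v**2: subtract (11/42)·f_2 from -11/6*v**2 + 47/6*v + 85 → 47/6*v + 235/6
  leading term v: subtract (-1)·h_5 from 47/6*v + 235/6 → 0
  remainder 0.

S(f_2,f_3): leading monomials are coprime, so the S-polynomial reduces to 0 (Buchberger's first criterion).
S(f_2,f_4): leading monomials are coprime, so the S-polynomial reduces to 0 (Buchberger's first criterion).
S(f_3,f_4): lcm = u**2. S = 13/42*u*v + 173/42*u - 72/7.
  leading term u*v: subtract (-13/84)·f_1 from 13/42*u*v + 173/42*u - 72/7 → 95/42*u + 13/21*v**2 - 13/21*v - 580/21
  leading term u: subtract (-95/252)·f_4 from 95/42*u + 13/21*v**2 - 13/21*v - 580/21 → 13/21*v**2 - 61/252*v - 4205/252
  leading term v**2: subtract (-13/147)·f_2 from 13/21*v**2 - 61/252*v - 4205/252 → -61/252*v - 305/252
  leading term v: subtract (61/1974)·h_5 from -61/252*v - 305/252 → 0
  remainder 0.

S(f_1,h_5): lcm = u*v. S = u - 2*v**2 + 2*v + 56.
  leading term u: subtract (-1/6)·f_4 from u - 2*v**2 + 2*v + 56 → -2*v**2 + 13/6*v + 365/6
  leading term v**2: subtract (2/7)·f_2 from -2*v**2 + 13/6*v + 365/6 → 13/6*v + 65/6
  leading term v: subtract (-13/47)·h_5 from 13/6*v + 65/6 → 0
  remainder 0.

S(f_2,h_5): lcm = v**2. S = -5*v - 25.
  leading term v: subtract (30/47)·h_5 from -5*v - 25 → 0
  remainder 0.

S(f_3,h_5): leading monomials are coprime, so the S-polynomial reduces to 0 (Buchberger's first criterion).
S(f_4,h_5): leading monomials are coprime, so the S-polynomial reduces to 0 (Buchberger's first criterion).
Every S-polynomial of the final basis reduces to 0, so we have a Gröbner basis.
Inter-reduce: drop elements whose leading term is divisible by another's, tail-reduce, and make monic.
Reduced Gröbner basis: {u - 4, v + 5}.

Elimination: the polynomial v + 5 lies in the elimination ideal for v, so v ∈ {-5}. For each such v, the remaining basis elements (now univariate) give the rest of the solution.
  v = -5: the earlier basis element becomes u - 4 = 0, giving u = 4 — point (4, -5).
Substituting each solution back into the original system confirms all equations vanish.

{(4, -5)}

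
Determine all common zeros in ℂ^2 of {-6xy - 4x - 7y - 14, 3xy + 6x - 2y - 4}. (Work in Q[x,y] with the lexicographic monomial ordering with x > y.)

{(0, -2), (2/3, -50/33)}

Compute a lex Gröbner basis by Buchberger's algorithm.
f_1 = -6xy - 4x - 7y - 14, LT = xy.
f_2 = 3xy + 6x - 2y - 4, LT = xy.

S(f_1,f_2): lcm = xy. S = -4/3x + 11/6y + 11/3.
  leading term x: no divisor's leading term divides it; move -4/3x to the remainder.
  leading term y: no divisor's leading term divides it; move 11/6y to the remainder.
  leading term 1: no divisor's leading term divides it; move 11/3 to the remainder.
  remainder -4/3x + 11/6y + 11/3 ≠ 0; add h_3 = -4/3x + 11/6y + 11/3 to the basis.

S(f_1,h_3): lcm = xy. S = 2/3x + 11/8y^2 + 47/12y + 7/3.
  leading term x: subtract (-1/2)·h_3 from 2/3x + 11/8y^2 + 47/12y + 7/3 → 11/8y^2 + 29/6y + 25/6
  leading term y^2: no divisor's leading term divides it; move 11/8y^2 to the remainder.
  leading term y: no divisor's leading term divides it; move 29/6y to the remainder.
  leading term 1: no divisor's leading term divides it; move 25/6 to the remainder.
  remainder 11/8y^2 + 29/6y + 25/6 ≠ 0; add h_4 = 11/8y^2 + 29/6y + 25/6 to the basis.

The other S-polynomials (S(f_2,h_3), S(f_1,h_4), S(f_2,h_4), S(h_3,h_4)) all reduce to 0 modulo the current basis, so we have a Gröbner basis.
Inter-reduce: drop elements whose leading term is divisible by another's, tail-reduce, and make monic.
Reduced Gröbner basis: {x - 11/8y - 11/4, y^2 + 116/33y + 100/33}.

Elimination: the polynomial y^2 + 116/33y + 100/33 lies in the elimination ideal for y, so y ∈ {-2, -50/33}. For each such y, the remaining basis elements (now univariate) give the rest of the solution.
  y = -2: the earlier basis element becomes x = 0, giving x = 0 — point (0, -2).
  y = -50/33: the earlier basis element becomes x - 2/3 = 0, giving x = 2/3 — point (2/3, -50/33).
Substituting each solution back into the original system confirms all equations vanish.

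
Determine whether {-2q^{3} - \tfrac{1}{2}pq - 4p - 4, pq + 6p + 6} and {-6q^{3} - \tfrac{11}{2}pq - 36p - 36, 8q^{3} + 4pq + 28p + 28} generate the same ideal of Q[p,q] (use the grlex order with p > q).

Two ideals are equal iff their reduced Gröbner bases coincide (the reduced basis is unique for a fixed ordering).
Buchberger on the first generating set:
f_1 = -2q^{3} - \tfrac{1}{2}pq - 4p - 4, LT = q^{3}.
f_2 = pq + 6p + 6, LT = pq.

S(f_1,f_2): lcm = pq^{3}. S = \tfrac{1}{4}p^{2}q - 6pq^{2} + 2p^{2} - 6q^{2} + 2p.
  reduce S modulo (f_1, f_2):
  remainder \tfrac{1}{2}p^{2} - 6q^{2} - \tfrac{431}{2}p + 36q - 216 ≠ 0; add g_3 = \tfrac{1}{2}p^{2} - 6q^{2} - \tfrac{431}{2}p + 36q - 216 to the basis.

The other S-polynomials (S(f_1,g_3), S(f_2,g_3)) all reduce to 0 modulo the current basis, so we have a Gröbner basis.
Inter-reduce: drop elements whose leading term is divisible by another's, tail-reduce, and make monic.
Reduced Gröbner basis: {q^{3} + \tfrac{1}{2}p + \tfrac{1}{2}, p^{2} - 12q^{2} - 431p + 72q - 432, pq + 6p + 6}.

Buchberger on the second generating set:
h_1 = -6q^{3} - \tfrac{11}{2}pq - 36p - 36, LT = q^{3}.
h_2 = 8q^{3} + 4pq + 28p + 28, LT = q^{3}.

S(h_1,h_2): lcm = q^{3}. S = \tfrac{5}{12}pq + \tfrac{5}{2}p + \tfrac{5}{2}.
  reduce S modulo (h_1, h_2):
  remainder \tfrac{5}{12}pq + \tfrac{5}{2}p + \tfrac{5}{2} ≠ 0; add k_3 = \tfrac{5}{12}pq + \tfrac{5}{2}p + \tfrac{5}{2} to the basis.

S(h_1,k_3): lcm = pq^{3}. S = \tfrac{11}{12}p^{2}q - 6pq^{2} + 6p^{2} - 6q^{2} + 6p.
  reduce S modulo (h_1, h_2, k_3):
  remainder \tfrac{1}{2}p^{2} - 6q^{2} - \tfrac{431}{2}p + 36q - 216 ≠ 0; add k_4 = \tfrac{1}{2}p^{2} - 6q^{2} - \tfrac{431}{2}p + 36q - 216 to the basis.

The other S-polynomials (S(h_2,k_3), S(h_1,k_4), S(h_2,k_4), S(k_3,k_4)) all reduce to 0 modulo the current basis, so we have a Gröbner basis.
Inter-reduce: drop elements whose leading term is divisible by another's, tail-reduce, and make monic.
Reduced Gröbner basis: {q^{3} + \tfrac{1}{2}p + \tfrac{1}{2}, p^{2} - 12q^{2} - 431p + 72q - 432, pq + 6p + 6}.

Same reduced basis, so the two generating sets span the same ideal.

Yes, the ideals are equal.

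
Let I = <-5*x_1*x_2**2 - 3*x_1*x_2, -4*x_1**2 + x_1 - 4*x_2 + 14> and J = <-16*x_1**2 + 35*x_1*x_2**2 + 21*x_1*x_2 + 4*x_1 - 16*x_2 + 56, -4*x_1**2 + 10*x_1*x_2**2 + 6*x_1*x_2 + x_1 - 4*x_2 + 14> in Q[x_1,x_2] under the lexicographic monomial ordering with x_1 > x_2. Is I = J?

For a fixed monomial order, each ideal has a unique reduced Gröbner basis; comparing bases decides equality.
Buchberger on the first generating set:
f_1 = -5*x_1*x_2**2 - 3*x_1*x_2, LT = x_1*x_2**2.
f_2 = -4*x_1**2 + x_1 - 4*x_2 + 14, LT = x_1**2.

S(f_1,f_2): lcm = x_1**2*x_2**2. S = 3/5*x_1**2*x_2 + 1/4*x_1*x_2**2 - x_2**3 + 7/2*x_2**2.
  reduce S modulo (f_1, f_2):
  remainder -x_2**3 + 29/10*x_2**2 + 21/10*x_2 ≠ 0; add g_3 = -x_2**3 + 29/10*x_2**2 + 21/10*x_2 to the basis.

The other S-polynomials (S(f_1,g_3), S(f_2,g_3)) all reduce to 0 modulo the current basis, so we have a Gröbner basis.
Inter-reduce: drop elements whose leading term is divisible by another's, tail-reduce, and make monic.
Reduced Gröbner basis: {x_1**2 - 1/4*x_1 + x_2 - 7/2, x_1*x_2**2 + 3/5*x_1*x_2, x_2**3 - 29/10*x_2**2 - 21/10*x_2}.

Buchberger on the second generating set:
h_1 = -16*x_1**2 + 35*x_1*x_2**2 + 21*x_1*x_2 + 4*x_1 - 16*x_2 + 56, LT = x_1**2.
h_2 = -4*x_1**2 + 10*x_1*x_2**2 + 6*x_1*x_2 + x_1 - 4*x_2 + 14, LT = x_1**2.

S(h_1,h_2): lcm = x_1**2. S = 5/16*x_1*x_2**2 + 3/16*x_1*x_2.
  reduce S modulo (h_1, h_2):
  remainder 5/16*x_1*x_2**2 + 3/16*x_1*x_2 ≠ 0; add k_3 = 5/16*x_1*x_2**2 + 3/16*x_1*x_2 to the basis.

S(h_1,k_3): lcm = x_1**2*x_2**2. S = -3/5*x_1**2*x_2 - 35/16*x_1*x_2**4 - 21/16*x_1*x_2**3 - 1/4*x_1*x_2**2 + x_2**3 - 7/2*x_2**2.
  reduce S modulo (h_1, h_2, k_3):
  remainder x_2**3 - 29/10*x_2**2 - 21/10*x_2 ≠ 0; add k_4 = x_2**3 - 29/10*x_2**2 - 21/10*x_2 to the basis.

The other S-polynomials (S(h_2,k_3), S(h_1,k_4), S(h_2,k_4), S(k_3,k_4)) all reduce to 0 modulo the current basis, so we have a Gröbner basis.
Inter-reduce: drop elements whose leading term is divisible by another's, tail-reduce, and make monic.
Reduced Gröbner basis: {x_1**2 - 1/4*x_1 + x_2 - 7/2, x_1*x_2**2 + 3/5*x_1*x_2, x_2**3 - 29/10*x_2**2 - 21/10*x_2}.

Same reduced basis, so the two generating sets span the same ideal.
The choice of monomial ordering does not affect the verdict — as long as both bases are computed under the same ordering, their equality decides ideal equality.

Yes, the ideals are equal.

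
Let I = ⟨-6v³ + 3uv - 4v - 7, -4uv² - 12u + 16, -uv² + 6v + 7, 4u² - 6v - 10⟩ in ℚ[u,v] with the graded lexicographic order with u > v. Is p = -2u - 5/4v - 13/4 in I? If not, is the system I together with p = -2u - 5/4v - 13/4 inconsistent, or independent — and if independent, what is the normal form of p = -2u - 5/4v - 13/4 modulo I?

First compute the reduced Gröbner basis of I by Buchberger's algorithm.
f_1 = -6v³ + 3uv - 4v - 7, LT = v³.
f_2 = -4uv² - 12u + 16, LT = uv².
f_3 = -uv² + 6v + 7, LT = uv².
f_4 = 4u² - 6v - 10, LT = u².

S(f_1,f_2): lcm = uv³. S = -½u²v - 7/3uv + 7/6u + 4v.
  leading term u²v: subtract (-⅛v)·f_4 from -½u²v - 7/3uv + 7/6u + 4v → -7/3uv - ¾v² + 7/6u + 11/4v
  leading term uv: no divisor's leading term divides it; move -7/3uv to the remainder.
  leading term v²: no divisor's leading term divides it; move -¾v² to the remainder.
  leading term u: no divisor's leading term divides it; move 7/6u to the remainder.
  leading term v: no divisor's leading term divides it; move 11/4v to the remainder.
  remainder -7/3uv - ¾v² + 7/6u + 11/4v ≠ 0; add h_5 = -7/3uv - ¾v² + 7/6u + 11/4v to the basis.

S(f_1,f_3): lcm = uv³. S = -½u²v + ⅔uv + 6v² + 7/6u + 7v.
  leading term u²v: subtract (-⅛v)·f_4 from -½u²v + ⅔uv + 6v² + 7/6u + 7v → ⅔uv + 21/4v² + 7/6u + 23/4v
  leading term uv: subtract (-2/7)·h_5 from ⅔uv + 21/4v² + 7/6u + 23/4v → 141/28v² + 3/2u + 183/28v
  leading term v²: no divisor's leading term divides it; move 141/28v² to the remainder.
  leading term u: no divisor's leading term divides it; move 3/2u to the remainder.
  leading term v: no divisor's leading term divides it; move 183/28v to the remainder.
  remainder 141/28v² + 3/2u + 183/28v ≠ 0; add h_6 = 141/28v² + 3/2u + 183/28v to the basis.

S(f_2,f_3): lcm = uv². S = 3u + 6v + 3.
  leading term u: no divisor's leading term divides it; move 3u to the remainder.
  leading term v: no divisor's leading term divides it; move 6v to the remainder.
  leading term 1: no divisor's leading term divides it; move 3 to the remainder.
  remainder 3u + 6v + 3 ≠ 0; add h_7 = 3u + 6v + 3 to the basis.

S(f_2,f_4): lcm = u²v². S = 3/2v³ + 3u² + 5/2v² - 4u.
  leading term v³: subtract (-¼)·f_1 from 3/2v³ + 3u² + 5/2v² - 4u → 3u² + ¾uv + 5/2v² - 4u - v - 7/4
  leading term u²: subtract (¾)·f_4 from 3u² + ¾uv + 5/2v² - 4u - v - 7/4 → ¾uv + 5/2v² - 4u + 7/2v + 23/4
  leading term uv: subtract (-9/28)·h_5 from ¾uv + 5/2v² - 4u + 7/2v + 23/4 → 253/112v² - 29/8u + 491/112v + 23/4
  leading term v²: subtract (253/564)·h_6 from 253/112v² - 29/8u + 491/112v + 23/4 → -202/47u + 273/188v + 23/4
  leading term u: subtract (-202/141)·h_7 from -202/47u + 273/188v + 23/4 → 1889/188v + 1889/188
  leading term v: no divisor's leading term divides it; move 1889/188v to the remainder.
  leading term 1: no divisor's leading term divides it; move 1889/188 to the remainder.
  remainder 1889/188v + 1889/188 ≠ 0; add h_8 = 1889/188v + 1889/188 to the basis.

The other S-polynomials (S(f_1,f_4), S(f_3,f_4), S(f_1,h_5), S(f_2,h_5), S(f_3,h_5), S(f_4,h_5), S(f_1,h_6), S(f_2,h_6), S(f_3,h_6), S(f_4,h_6), S(h_5,h_6), S(f_1,h_7), S(f_2,h_7), S(f_3,h_7), S(f_4,h_7), S(h_5,h_7), S(h_6,h_7), S(f_1,h_8), S(f_2,h_8), S(f_3,h_8), S(f_4,h_8), S(h_5,h_8), S(h_6,h_8), S(h_7,h_8)) all reduce to 0 modulo the current basis, so we have a Gröbner basis.
Inter-reduce: drop elements whose leading term is divisible by another's, tail-reduce, and make monic.
Reduced Gröbner basis: {u - 1, v + 1}.
Label its elements g_1 = u - 1, g_2 = v + 1.

Reduce p = -2u - 5/4v - 13/4 modulo G:
  leading term u: subtract (-2)·g_1 from -2u - 5/4v - 13/4 → -5/4v - 21/4
  leading term v: subtract (-5/4)·g_2 from -5/4v - 21/4 → -4
  leading term 1: no divisor's leading term divides it; move -4 to the remainder.
  normal form = -4.
The normal form is nonzero, so p ∉ I. Since p minus its normal form lies in I, I + (p) = I + (r) where r = -4; decide whether this ideal is the whole ring.
Here r = -4 is a nonzero constant, hence a unit: 1 ∈ I + (p), the Gröbner basis of I + (p) is {1}, and the enlarged system has no common solution — adjoining p is inconsistent.

Adjoining -2u - 5/4v - 13/4 makes the ideal the whole ring: the system is inconsistent.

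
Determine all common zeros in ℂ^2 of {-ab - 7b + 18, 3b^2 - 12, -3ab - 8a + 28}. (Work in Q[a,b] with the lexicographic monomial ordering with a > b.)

{(2, 2)}

Compute a lex Gröbner basis by Buchberger's algorithm.
f_1 = -ab - 7b + 18, LT = ab.
f_2 = 3b^2 - 12, LT = b^2.
f_3 = -3ab - 8a + 28, LT = ab.

S(f_1,f_2): lcm = ab^2. S = 4a + 7b^2 - 18b.
  leading term a: no divisor's leading term divides it; move 4a to the remainder.
  leading term b^2: subtract (7/3)·f_2 from 7b^2 - 18b → -18b + 28
  leading term b: no divisor's leading term divides it; move -18b to the remainder.
  leading term 1: no divisor's leading term divides it; move 28 to the remainder.
  remainder 4a - 18b + 28 ≠ 0; add h_4 = 4a - 18b + 28 to the basis.

S(f_1,f_3): lcm = ab. S = -8/3a + 7b - 26/3.
  leading term a: subtract (-2/3)·h_4 from -8/3a + 7b - 26/3 → -5b + 10
  leading term b: no divisor's leading term divides it; move -5b to the remainder.
  leading term 1: no divisor's leading term divides it; move 10 to the remainder.
  remainder -5b + 10 ≠ 0; add h_5 = -5b + 10 to the basis.

The other S-polynomials (S(f_2,f_3), S(f_1,h_4), S(f_2,h_4), S(f_3,h_4), S(f_1,h_5), S(f_2,h_5), S(f_3,h_5), S(h_4,h_5)) all reduce to 0 modulo the current basis, so we have a Gröbner basis.
Inter-reduce: drop elements whose leading term is divisible by another's, tail-reduce, and make monic.
Reduced Gröbner basis: {a - 2, b - 2}.

Since the basis is lex-ordered, b - 2 is univariate in b. Its roots are {2}. Back-substituting each root into the other basis elements fixes the other coordinates.
  b = 2: the earlier basis element becomes a - 2 = 0, giving a = 2 — point (2, 2).
Check: every point annihilates each of the original generators.
Zero-dimensionality of the ideal guarantees finitely many solutions over ℂ.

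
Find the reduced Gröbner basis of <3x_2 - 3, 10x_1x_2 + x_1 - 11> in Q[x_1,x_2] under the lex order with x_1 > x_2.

f_1 = 3x_2 - 3, LT = x_2.
f_2 = 10x_1x_2 + x_1 - 11, LT = x_1x_2.

S(f_1,f_2): lcm = x_1x_2. S = -\tfrac{11}{10}x_1 + \tfrac{11}{10}.
  leading term x_1: no divisor's leading term divides it; move -\tfrac{11}{10}x_1 to the remainder.
  leading term 1: no divisor's leading term divides it; move \tfrac{11}{10} to the remainder.
  remainder -\tfrac{11}{10}x_1 + \tfrac{11}{10} ≠ 0; add g_3 = -\tfrac{11}{10}x_1 + \tfrac{11}{10} to the basis.

The other S-polynomials (S(f_1,g_3), S(f_2,g_3)) all reduce to 0 modulo the current basis, so we have a Gröbner basis.
Inter-reduce: drop elements whose leading term is divisible by another's, tail-reduce, and make monic.

G = {x_1 - 1, x_2 - 1}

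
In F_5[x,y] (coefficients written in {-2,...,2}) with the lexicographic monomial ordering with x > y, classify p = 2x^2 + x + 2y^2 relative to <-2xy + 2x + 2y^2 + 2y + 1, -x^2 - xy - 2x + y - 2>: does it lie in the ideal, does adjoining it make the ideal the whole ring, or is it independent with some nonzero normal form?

2x^2 + x + 2y^2 lies in I (it reduces to 0).

First compute the reduced Gröbner basis of I by Buchberger's algorithm.
f_1 = -2xy + 2x + 2y^2 + 2y + 1, LT = xy.
f_2 = -x^2 - xy - 2x + y - 2, LT = x^2.

S(f_1,f_2): lcm = x^2y. S = -x^2 - 2xy^2 + 2xy + 2x + y^2 - 2y.
  leading term x^2: subtract (1)·f_2 from -x^2 - 2xy^2 + 2xy + 2x + y^2 - 2y → -2xy^2 - 2xy - x + y^2 + 2y + 2
  leading term xy^2: subtract (y)·f_1 from -2xy^2 - 2xy - x + y^2 + 2y + 2 → xy - x - 2y^3 - y^2 + y + 2
  leading term xy: subtract (2)·f_1 from xy - x - 2y^3 - y^2 + y + 2 → -2y^3 + 2y
  leading term y^3: no divisor's leading term divides it; move -2y^3 to the remainder.
  leading term y: no divisor's leading term divides it; move 2y to the remainder.
  remainder -2y^3 + 2y ≠ 0; add h_3 = -2y^3 + 2y to the basis.

The other S-polynomials (S(f_1,h_3), S(f_2,h_3)) all reduce to 0 modulo the current basis, so we have a Gröbner basis.
Inter-reduce: drop elements whose leading term is divisible by another's, tail-reduce, and make monic.
Reduced Gröbner basis: {x^2 - 2x + y^2, xy - x - y^2 - y + 2, y^3 - y}.
Label its elements g_1 = x^2 - 2x + y^2, g_2 = xy - x - y^2 - y + 2, g_3 = y^3 - y.

Reduce p = 2x^2 + x + 2y^2 modulo G:
  leading term x^2: subtract (2)·g_1 from 2x^2 + x + 2y^2 → 0
  normal form = 0.
Since the normal form is 0, p ∈ I.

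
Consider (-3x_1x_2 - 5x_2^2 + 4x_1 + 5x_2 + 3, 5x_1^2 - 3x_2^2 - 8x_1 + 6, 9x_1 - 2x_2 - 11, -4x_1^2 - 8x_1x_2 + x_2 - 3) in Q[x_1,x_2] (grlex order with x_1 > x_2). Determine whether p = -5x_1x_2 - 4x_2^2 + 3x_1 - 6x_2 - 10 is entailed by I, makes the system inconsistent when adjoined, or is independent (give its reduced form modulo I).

First compute the reduced Gröbner basis of I by Buchberger's algorithm.
f_1 = -3x_1x_2 - 5x_2^2 + 4x_1 + 5x_2 + 3, LT = x_1x_2.
f_2 = 5x_1^2 - 3x_2^2 - 8x_1 + 6, LT = x_1^2.
f_3 = 9x_1 - 2x_2 - 11, LT = x_1.
f_4 = -4x_1^2 - 8x_1x_2 + x_2 - 3, LT = x_1^2.

S(f_1,f_2): lcm = x_1^2x_2. S = 5/3x_1x_2^2 + 3/5x_2^3 - 4/3x_1^2 - 1/15x_1x_2 - x_1 - 6/5x_2.
  leading term x_1x_2^2: subtract (-5/9x_2)·f_1 from 5/3x_1x_2^2 + 3/5x_2^3 - 4/3x_1^2 - 1/15x_1x_2 - x_1 - 6/5x_2 → -98/45x_2^3 - 4/3x_1^2 + 97/45x_1x_2 + 25/9x_2^2 - x_1 + 7/15x_2
  leading term x_2^3: no divisor's leading term divides it; move -98/45x_2^3 to the remainder.
  leading term x_1^2: subtract (-4/15)·f_2 from -4/3x_1^2 + 97/45x_1x_2 + 25/9x_2^2 - x_1 + 7/15x_2 → 97/45x_1x_2 + 89/45x_2^2 - 47/15x_1 + 7/15x_2 + 8/5
  leading term x_1x_2: subtract (-97/135)·f_1 from 97/45x_1x_2 + 89/45x_2^2 - 47/15x_1 + 7/15x_2 + 8/5 → -218/135x_2^2 - 7/27x_1 + 548/135x_2 + 169/45
  leading term x_2^2: no divisor's leading term divides it; move -218/135x_2^2 to the remainder.
  leading term x_1: subtract (-7/243)·f_3 from -7/27x_1 + 548/135x_2 + 169/45 → 4862/1215x_2 + 4178/1215
  leading term x_2: no divisor's leading term divides it; move 4862/1215x_2 to the remainder.
  leading term 1: no divisor's leading term divides it; move 4178/1215 to the remainder.
  remainder -98/45x_2^3 - 218/135x_2^2 + 4862/1215x_2 + 4178/1215 ≠ 0; add h_5 = -98/45x_2^3 - 218/135x_2^2 + 4862/1215x_2 + 4178/1215 to the basis.

S(f_1,f_3): lcm = x_1x_2. S = 17/9x_2^2 - 4/3x_1 - 4/9x_2 - 1.
  leading term x_2^2: no divisor's leading term divides it; move 17/9x_2^2 to the remainder.
  leading term x_1: subtract (-4/27)·f_3 from -4/3x_1 - 4/9x_2 - 1 → -20/27x_2 - 71/27
  leading term x_2: no divisor's leading term divides it; move -20/27x_2 to the remainder.
  leading term 1: no divisor's leading term divides it; move -71/27 to the remainder.
  remainder 17/9x_2^2 - 20/27x_2 - 71/27 ≠ 0; add h_6 = 17/9x_2^2 - 20/27x_2 - 71/27 to the basis.

S(f_1,f_4): lcm = x_1^2x_2. S = -1/3x_1x_2^2 - 4/3x_1^2 - 5/3x_1x_2 + 1/4x_2^2 - x_1 - 3/4x_2.
  leading term x_1x_2^2: subtract (1/9x_2)·f_1 from -1/3x_1x_2^2 - 4/3x_1^2 - 5/3x_1x_2 + 1/4x_2^2 - x_1 - 3/4x_2 → 5/9x_2^3 - 4/3x_1^2 - 19/9x_1x_2 - 11/36x_2^2 - x_1 - 13/12x_2
  leading term x_2^3: subtract (-25/98)·h_5 from 5/9x_2^3 - 4/3x_1^2 - 19/9x_1x_2 - 11/36x_2^2 - x_1 - 13/12x_2 → -4/3x_1^2 - 19/9x_1x_2 - 3797/5292x_2^2 - x_1 - 2977/47628x_2 + 10445/11907
  leading term x_1^2: subtract (-4/15)·f_2 from -4/3x_1^2 - 19/9x_1x_2 - 3797/5292x_2^2 - x_1 - 2977/47628x_2 + 10445/11907 → -19/9x_1x_2 - 40153/26460x_2^2 - 47/15x_1 - 2977/47628x_2 + 147481/59535
  leading term x_1x_2: subtract (19/27)·f_1 from -19/9x_1x_2 - 40153/26460x_2^2 - 47/15x_1 - 2977/47628x_2 + 147481/59535 → 1961/980x_2^2 - 803/135x_1 - 170557/47628x_2 + 21796/59535
  leading term x_2^2: subtract (17649/16660)·h_6 from 1961/980x_2^2 - 803/135x_1 - 170557/47628x_2 + 21796/59535 → -803/135x_1 - 2264105/809676x_2 + 12759839/4048380
  leading term x_1: subtract (-803/1215)·f_3 from -803/135x_1 - 2264105/809676x_2 + 12759839/4048380 → -617471/149940x_2 - 617471/149940
  leading term x_2: no divisor's leading term divides it; move -617471/149940x_2 to the remainder.
  leading term 1: no divisor's leading term divides it; move -617471/149940 to the remainder.
  remainder -617471/149940x_2 - 617471/149940 ≠ 0; add h_7 = -617471/149940x_2 - 617471/149940 to the basis.

The other S-polynomials (S(f_2,f_3), S(f_2,f_4), S(f_3,f_4), S(f_1,h_5), S(f_2,h_5), S(f_3,h_5), S(f_4,h_5), S(f_1,h_6), S(f_2,h_6), S(f_3,h_6), S(f_4,h_6), S(h_5,h_6), S(f_1,h_7), S(f_2,h_7), S(f_3,h_7), S(f_4,h_7), S(h_5,h_7), S(h_6,h_7)) all reduce to 0 modulo the current basis, so we have a Gröbner basis.
Inter-reduce: drop elements whose leading term is divisible by another's, tail-reduce, and make monic.
Reduced Gröbner basis: {x_1 - 1, x_2 + 1}.
Label its elements g_1 = x_1 - 1, g_2 = x_2 + 1.

Reduce p = -5x_1x_2 - 4x_2^2 + 3x_1 - 6x_2 - 10 modulo G:
  leading term x_1x_2: subtract (-5x_2)·g_1 from -5x_1x_2 - 4x_2^2 + 3x_1 - 6x_2 - 10 → -4x_2^2 + 3x_1 - 11x_2 - 10
  leading term x_2^2: subtract (-4x_2)·g_2 from -4x_2^2 + 3x_1 - 11x_2 - 10 → 3x_1 - 7x_2 - 10
  leading term x_1: subtract (3)·g_1 from 3x_1 - 7x_2 - 10 → -7x_2 - 7
  leading term x_2: subtract (-7)·g_2 from -7x_2 - 7 → 0
  normal form = 0.
Since the normal form is 0, p ∈ I.

-5x_1x_2 - 4x_2^2 + 3x_1 - 6x_2 - 10 lies in I (it reduces to 0).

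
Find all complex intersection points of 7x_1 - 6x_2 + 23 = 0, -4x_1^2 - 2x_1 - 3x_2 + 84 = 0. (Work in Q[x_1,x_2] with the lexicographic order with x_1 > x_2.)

{(-5, -2), (29/8, 129/16)}

Compute a lex Gröbner basis by Buchberger's algorithm.
f_1 = 7x_1 - 6x_2 + 23, LT = x_1.
f_2 = -4x_1^2 - 2x_1 - 3x_2 + 84, LT = x_1^2.

S(f_1,f_2): lcm = x_1^2. S = -6/7x_1x_2 + 39/14x_1 - 3/4x_2 + 21.
  leading term x_1x_2: subtract (-6/49x_2)·f_1 from -6/7x_1x_2 + 39/14x_1 - 3/4x_2 + 21 → 39/14x_1 - 36/49x_2^2 + 405/196x_2 + 21
  leading term x_1: subtract (39/98)·f_1 from 39/14x_1 - 36/49x_2^2 + 405/196x_2 + 21 → -36/49x_2^2 + 873/196x_2 + 1161/98
  leading term x_2^2: no divisor's leading term divides it; move -36/49x_2^2 to the remainder.
  leading term x_2: no divisor's leading term divides it; move 873/196x_2 to the remainder.
  leading term 1: no divisor's leading term divides it; move 1161/98 to the remainder.
  remainder -36/49x_2^2 + 873/196x_2 + 1161/98 ≠ 0; add h_3 = -36/49x_2^2 + 873/196x_2 + 1161/98 to the basis.

The other S-polynomials (S(f_1,h_3), S(f_2,h_3)) all reduce to 0 modulo the current basis, so we have a Gröbner basis.
Inter-reduce: drop elements whose leading term is divisible by another's, tail-reduce, and make monic.
Reduced Gröbner basis: {x_1 - 6/7x_2 + 23/7, x_2^2 - 97/16x_2 - 129/8}.

A lex Gröbner basis eliminates variables successively. Here x_2^2 - 97/16x_2 - 129/8 depends only on x_2, with roots {-2, 129/16}; lifting each root through the earlier basis elements recovers the full solutions.
  x_2 = -2: the earlier basis element becomes x_1 + 5 = 0, giving x_1 = -5 — point (-5, -2).
  x_2 = 129/16: the earlier basis element becomes x_1 - 29/8 = 0, giving x_1 = 29/8 — point (29/8, 129/16).
Substituting each solution back into the original system confirms all equations vanish.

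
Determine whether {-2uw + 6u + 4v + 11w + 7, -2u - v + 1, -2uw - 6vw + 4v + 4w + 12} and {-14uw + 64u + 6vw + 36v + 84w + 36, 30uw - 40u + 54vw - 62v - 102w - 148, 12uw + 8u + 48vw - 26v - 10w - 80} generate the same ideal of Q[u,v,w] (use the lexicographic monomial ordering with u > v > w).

Equality of ideals is decidable: compute both reduced Gröbner bases (unique for the ordering) and check whether they agree.
Buchberger on the first generating set:
f_1 = -2uw + 6u + 4v + 11w + 7, LT = uw.
f_2 = -2u - v + 1, LT = u.
f_3 = -2uw - 6vw + 4v + 4w + 12, LT = uw.

S(f_1,f_2): lcm = uw. S = -3u - 1/2vw - 2v - 5w - 7/2.
  leading term u: subtract (3/2)·f_2 from -3u - 1/2vw - 2v - 5w - 7/2 → -1/2vw - 1/2v - 5w - 5
  leading term vw: no divisor's leading term divides it; move -1/2vw to the remainder.
  leading term v: no divisor's leading term divides it; move -1/2v to the remainder.
  leading term w: no divisor's leading term divides it; move -5w to the remainder.
  leading term 1: no divisor's leading term divides it; move -5 to the remainder.
  remainder -1/2vw - 1/2v - 5w - 5 ≠ 0; add g_4 = -1/2vw - 1/2v - 5w - 5 to the basis.

S(f_1,f_3): lcm = uw. S = -3u - 3vw - 7/2w + 5/2.
  leading term u: subtract (3/2)·f_2 from -3u - 3vw - 7/2w + 5/2 → -3vw + 3/2v - 7/2w + 1
  leading term vw: subtract (6)·g_4 from -3vw + 3/2v - 7/2w + 1 → 9/2v + 53/2w + 31
  leading term v: no divisor's leading term divides it; move 9/2v to the remainder.
  leading term w: no divisor's leading term divides it; move 53/2w to the remainder.
  leading term 1: no divisor's leading term divides it; move 31 to the remainder.
  remainder 9/2v + 53/2w + 31 ≠ 0; add g_5 = 9/2v + 53/2w + 31 to the basis.

S(g_4,g_5): lcm = vw. S = v - 53/9w^2 + 28/9w + 10.
  leading term v: subtract (2/9)·g_5 from v - 53/9w^2 + 28/9w + 10 → -53/9w^2 - 25/9w + 28/9
  leading term w^2: no divisor's leading term divides it; move -53/9w^2 to the remainder.
  leading term w: no divisor's leading term divides it; move -25/9w to the remainder.
  leading term 1: no divisor's leading term divides it; move 28/9 to the remainder.
  remainder -53/9w^2 - 25/9w + 28/9 ≠ 0; add g_6 = -53/9w^2 - 25/9w + 28/9 to the basis.

The other S-polynomials (S(f_2,f_3), S(f_1,g_4), S(f_2,g_4), S(f_3,g_4), S(f_1,g_5), S(f_2,g_5), S(f_3,g_5), S(f_1,g_6), S(f_2,g_6), S(f_3,g_6), S(g_4,g_6), S(g_5,g_6)) all reduce to 0 modulo the current basis, so we have a Gröbner basis.
Inter-reduce: drop elements whose leading term is divisible by another's, tail-reduce, and make monic.
Reduced Gröbner basis: {u - 53/18w - 71/18, v + 53/9w + 62/9, w^2 + 25/53w - 28/53}.

Buchberger on the second generating set:
h_1 = -14uw + 64u + 6vw + 36v + 84w + 36, LT = uw.
h_2 = 30uw - 40u + 54vw - 62v - 102w - 148, LT = uw.
h_3 = 12uw + 8u + 48vw - 26v - 10w - 80, LT = uw.

S(h_1,h_2): lcm = uw. S = -68/21u - 78/35vw - 53/105v - 13/5w + 248/105.
  leading term u: no divisor's leading term divides it; move -68/21u to the remainder.
  leading term vw: no divisor's leading term divides it; move -78/35vw to the remainder.
  leading term v: no divisor's leading term divides it; move -53/105v to the remainder.
  leading term w: no divisor's leading term divides it; move -13/5w to the remainder.
  leading term 1: no divisor's leading term divides it; move 248/105 to the remainder.
  remainder -68/21u - 78/35vw - 53/105v - 13/5w + 248/105 ≠ 0; add k_4 = -68/21u - 78/35vw - 53/105v - 13/5w + 248/105 to the basis.

S(h_1,h_3): lcm = uw. S = -110/21u - 31/7vw - 17/42v - 31/6w + 86/21.
  leading term u: subtract (55/34)·k_4 from -110/21u - 31/7vw - 17/42v - 31/6w + 86/21 → -14/17vw + 7/17v - 49/51w + 14/51
  leading term vw: no divisor's leading term divides it; move -14/17vw to the remainder.
  leading term v: no divisor's leading term divides it; move 7/17v to the remainder.
  leading term w: no divisor's leading term divides it; move -49/51w to the remainder.
  leading term 1: no divisor's leading term divides it; move 14/51 to the remainder.
  remainder -14/17vw + 7/17v - 49/51w + 14/51 ≠ 0; add k_5 = -14/17vw + 7/17v - 49/51w + 14/51 to the basis.

S(h_1,k_4): lcm = uw. S = -32/7u - 117/170vw^2 - 1391/2380vw - 18/7v - 273/340w^2 - 448/85w - 18/7.
  leading term u: subtract (24/17)·k_4 from -32/7u - 117/170vw^2 - 1391/2380vw - 18/7v - 273/340w^2 - 448/85w - 18/7 → -117/170vw^2 + 871/340vw - 158/85v - 273/340w^2 - 8/5w - 502/85
  leading term vw^2: subtract (117/140w)·k_5 from -117/170vw^2 + 871/340vw - 158/85v - 273/340w^2 - 8/5w - 502/85 → 377/170vw - 158/85v - 311/170w - 502/85
  leading term vw: subtract (-377/140)·k_5 from 377/170vw - 158/85v - 311/170w - 502/85 → -3/4v - 53/12w - 31/6
  leading term v: no divisor's leading term divides it; move -3/4v to the remainder.
  leading term w: no divisor's leading term divides it; move -53/12w to the remainder.
  leading term 1: no divisor's leading term divides it; move -31/6 to the remainder.
  remainder -3/4v - 53/12w - 31/6 ≠ 0; add k_6 = -3/4v - 53/12w - 31/6 to the basis.

S(k_5,k_6): lcm = vw. S = -1/2v - 53/9w^2 - 103/18w - 1/3.
  leading term v: subtract (2/3)·k_6 from -1/2v - 53/9w^2 - 103/18w - 1/3 → -53/9w^2 - 25/9w + 28/9
  leading term w^2: no divisor's leading term divides it; move -53/9w^2 to the remainder.
  leading term w: no divisor's leading term divides it; move -25/9w to the remainder.
  leading term 1: no divisor's leading term divides it; move 28/9 to the remainder.
  remainder -53/9w^2 - 25/9w + 28/9 ≠ 0; add k_7 = -53/9w^2 - 25/9w + 28/9 to the basis.

The other S-polynomials (S(h_2,h_3), S(h_2,k_4), S(h_3,k_4), S(h_1,k_5), S(h_2,k_5), S(h_3,k_5), S(k_4,k_5), S(h_1,k_6), S(h_2,k_6), S(h_3,k_6), S(k_4,k_6), S(h_1,k_7), S(h_2,k_7), S(h_3,k_7), S(k_4,k_7), S(k_5,k_7), S(k_6,k_7)) all reduce to 0 modulo the current basis, so we have a Gröbner basis.
Inter-reduce: drop elements whose leading term is divisible by another's, tail-reduce, and make monic.
Reduced Gröbner basis: {u - 53/18w - 71/18, v + 53/9w + 62/9, w^2 + 25/53w - 28/53}.

These coincide, so the ideals are equal.

Yes, the ideals are equal.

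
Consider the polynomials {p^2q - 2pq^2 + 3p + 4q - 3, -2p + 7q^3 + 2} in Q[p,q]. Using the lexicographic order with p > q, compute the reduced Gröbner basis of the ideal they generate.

f_1 = p^2q - 2pq^2 + 3p + 4q - 3, LT = p^2q.
f_2 = -2p + 7q^3 + 2, LT = p.

S(f_1,f_2): lcm = p^2q. S = 7/2pq^4 - 2pq^2 + pq + 3p + 4q - 3.
  leading term pq^4: subtract (-7/4q^4)·f_2 from 7/2pq^4 - 2pq^2 + pq + 3p + 4q - 3 → -2pq^2 + pq + 3p + 49/4q^7 + 7/2q^4 + 4q - 3
  leading term pq^2: subtract (q^2)·f_2 from -2pq^2 + pq + 3p + 49/4q^7 + 7/2q^4 + 4q - 3 → pq + 3p + 49/4q^7 - 7q^5 + 7/2q^4 - 2q^2 + 4q - 3
  leading term pq: subtract (-1/2q)·f_2 from pq + 3p + 49/4q^7 - 7q^5 + 7/2q^4 - 2q^2 + 4q - 3 → 3p + 49/4q^7 - 7q^5 + 7q^4 - 2q^2 + 5q - 3
  leading term p: subtract (-3/2)·f_2 from 3p + 49/4q^7 - 7q^5 + 7q^4 - 2q^2 + 5q - 3 → 49/4q^7 - 7q^5 + 7q^4 + 21/2q^3 - 2q^2 + 5q
  leading term q^7: no divisor's leading term divides it; move 49/4q^7 to the remainder.
  leading term q^5: no divisor's leading term divides it; move -7q^5 to the remainder.
  leading term q^4: no divisor's leading term divides it; move 7q^4 to the remainder.
  leading term q^3: no divisor's leading term divides it; move 21/2q^3 to the remainder.
  leading term q^2: no divisor's leading term divides it; move -2q^2 to the remainder.
  leading term q: no divisor's leading term divides it; move 5q to the remainder.
  remainder 49/4q^7 - 7q^5 + 7q^4 + 21/2q^3 - 2q^2 + 5q ≠ 0; add g_3 = 49/4q^7 - 7q^5 + 7q^4 + 21/2q^3 - 2q^2 + 5q to the basis.

S(f_1,g_3): lcm = p^2q^7. S = 4/7p^2q^5 - 4/7p^2q^4 - 6/7p^2q^3 + 8/49p^2q^2 - 20/49p^2q - 2pq^8 + 3pq^6 + 4q^7 - 3q^6.
  leading term p^2q^5: subtract (4/7q^4)·f_1 from 4/7p^2q^5 - 4/7p^2q^4 - 6/7p^2q^3 + 8/49p^2q^2 - 20/49p^2q - 2pq^8 + 3pq^6 + 4q^7 - 3q^6 → -4/7p^2q^4 - 6/7p^2q^3 + 8/49p^2q^2 - 20/49p^2q - 2pq^8 + 29/7pq^6 - 12/7pq^4 + 4q^7 - 3q^6 - 16/7q^5 + 12/7q^4
  leading term p^2q^4: subtract (-4/7q^3)·f_1 from -4/7p^2q^4 - 6/7p^2q^3 + 8/49p^2q^2 - 20/49p^2q - 2pq^8 + 29/7pq^6 - 12/7pq^4 + 4q^7 - 3q^6 - 16/7q^5 + 12/7q^4 → -6/7p^2q^3 + 8/49p^2q^2 - 20/49p^2q - 2pq^8 + 29/7pq^6 - 8/7pq^5 - 12/7pq^4 + 12/7pq^3 + 4q^7 - 3q^6 - 16/7q^5 + 4q^4 - 12/7q^3
  leading term p^2q^3: subtract (-6/7q^2)·f_1 from -6/7p^2q^3 + 8/49p^2q^2 - 20/49p^2q - 2pq^8 + 29/7pq^6 - 8/7pq^5 - 12/7pq^4 + 12/7pq^3 + 4q^7 - 3q^6 - 16/7q^5 + 4q^4 - 12/7q^3 → 8/49p^2q^2 - 20/49p^2q - 2pq^8 + 29/7pq^6 - 8/7pq^5 - 24/7pq^4 + 12/7pq^3 + 18/7pq^2 + 4q^7 - 3q^6 - 16/7q^5 + 4q^4 + 12/7q^3 - 18/7q^2
  leading term p^2q^2: subtract (8/49q)·f_1 from 8/49p^2q^2 - 20/49p^2q - 2pq^8 + 29/7pq^6 - 8/7pq^5 - 24/7pq^4 + 12/7pq^3 + 18/7pq^2 + 4q^7 - 3q^6 - 16/7q^5 + 4q^4 + 12/7q^3 - 18/7q^2 → -20/49p^2q - 2pq^8 + 29/7pq^6 - 8/7pq^5 - 24/7pq^4 + 100/49pq^3 + 18/7pq^2 - 24/49pq + 4q^7 - 3q^6 - 16/7q^5 + 4q^4 + 12/7q^3 - 158/49q^2 + 24/49q
  leading term p^2q: subtract (-20/49)·f_1 from -20/49p^2q - 2pq^8 + 29/7pq^6 - 8/7pq^5 - 24/7pq^4 + 100/49pq^3 + 18/7pq^2 - 24/49pq + 4q^7 - 3q^6 - 16/7q^5 + 4q^4 + 12/7q^3 - 158/49q^2 + 24/49q → -2pq^8 + 29/7pq^6 - 8/7pq^5 - 24/7pq^4 + 100/49pq^3 + 86/49pq^2 - 24/49pq + 60/49p + 4q^7 - 3q^6 - 16/7q^5 + 4q^4 + 12/7q^3 - 158/49q^2 + 104/49q - 60/49
  leading term pq^8: subtract (q^8)·f_2 from -2pq^8 + 29/7pq^6 - 8/7pq^5 - 24/7pq^4 + 100/49pq^3 + 86/49pq^2 - 24/49pq + 60/49p + 4q^7 - 3q^6 - 16/7q^5 + 4q^4 + 12/7q^3 - 158/49q^2 + 104/49q - 60/49 → 29/7pq^6 - 8/7pq^5 - 24/7pq^4 + 100/49pq^3 + 86/49pq^2 - 24/49pq + 60/49p - 7q^11 - 2q^8 + 4q^7 - 3q^6 - 16/7q^5 + 4q^4 + 12/7q^3 - 158/49q^2 + 104/49q - 60/49
  leading term pq^6: subtract (-29/14q^6)·f_2 from 29/7pq^6 - 8/7pq^5 - 24/7pq^4 + 100/49pq^3 + 86/49pq^2 - 24/49pq + 60/49p - 7q^11 - 2q^8 + 4q^7 - 3q^6 - 16/7q^5 + 4q^4 + 12/7q^3 - 158/49q^2 + 104/49q - 60/49 → -8/7pq^5 - 24/7pq^4 + 100/49pq^3 + 86/49pq^2 - 24/49pq + 60/49p - 7q^11 + 29/2q^9 - 2q^8 + 4q^7 + 8/7q^6 - 16/7q^5 + 4q^4 + 12/7q^3 - 158/49q^2 + 104/49q - 60/49
  leading term pq^5: subtract (4/7q^5)·f_2 from -8/7pq^5 - 24/7pq^4 + 100/49pq^3 + 86/49pq^2 - 24/49pq + 60/49p - 7q^11 + 29/2q^9 - 2q^8 + 4q^7 + 8/7q^6 - 16/7q^5 + 4q^4 + 12/7q^3 - 158/49q^2 + 104/49q - 60/49 → -24/7pq^4 + 100/49pq^3 + 86/49pq^2 - 24/49pq + 60/49p - 7q^11 + 29/2q^9 - 6q^8 + 4q^7 + 8/7q^6 - 24/7q^5 + 4q^4 + 12/7q^3 - 158/49q^2 + 104/49q - 60/49
  leading term pq^4: subtract (12/7q^4)·f_2 from -24/7pq^4 + 100/49pq^3 + 86/49pq^2 - 24/49pq + 60/49p - 7q^11 + 29/2q^9 - 6q^8 + 4q^7 + 8/7q^6 - 24/7q^5 + 4q^4 + 12/7q^3 - 158/49q^2 + 104/49q - 60/49 → 100/49pq^3 + 86/49pq^2 - 24/49pq + 60/49p - 7q^11 + 29/2q^9 - 6q^8 - 8q^7 + 8/7q^6 - 24/7q^5 + 4/7q^4 + 12/7q^3 - 158/49q^2 + 104/49q - 60/49
  leading term pq^3: subtract (-50/49q^3)·f_2 from 100/49pq^3 + 86/49pq^2 - 24/49pq + 60/49p - 7q^11 + 29/2q^9 - 6q^8 - 8q^7 + 8/7q^6 - 24/7q^5 + 4/7q^4 + 12/7q^3 - 158/49q^2 + 104/49q - 60/49 → 86/49pq^2 - 24/49pq + 60/49p - 7q^11 + 29/2q^9 - 6q^8 - 8q^7 + 58/7q^6 - 24/7q^5 + 4/7q^4 + 184/49q^3 - 158/49q^2 + 104/49q - 60/49
  leading term pq^2: subtract (-43/49q^2)·f_2 from 86/49pq^2 - 24/49pq + 60/49p - 7q^11 + 29/2q^9 - 6q^8 - 8q^7 + 58/7q^6 - 24/7q^5 + 4/7q^4 + 184/49q^3 - 158/49q^2 + 104/49q - 60/49 → -24/49pq + 60/49p - 7q^11 + 29/2q^9 - 6q^8 - 8q^7 + 58/7q^6 + 19/7q^5 + 4/7q^4 + 184/49q^3 - 72/49q^2 + 104/49q - 60/49
  leading term pq: subtract (12/49q)·f_2 from -24/49pq + 60/49p - 7q^11 + 29/2q^9 - 6q^8 - 8q^7 + 58/7q^6 + 19/7q^5 + 4/7q^4 + 184/49q^3 - 72/49q^2 + 104/49q - 60/49 → 60/49p - 7q^11 + 29/2q^9 - 6q^8 - 8q^7 + 58/7q^6 + 19/7q^5 - 8/7q^4 + 184/49q^3 - 72/49q^2 + 80/49q - 60/49
  leading term p: subtract (-30/49)·f_2 from 60/49p - 7q^11 + 29/2q^9 - 6q^8 - 8q^7 + 58/7q^6 + 19/7q^5 - 8/7q^4 + 184/49q^3 - 72/49q^2 + 80/49q - 60/49 → -7q^11 + 29/2q^9 - 6q^8 - 8q^7 + 58/7q^6 + 19/7q^5 - 8/7q^4 + 394/49q^3 - 72/49q^2 + 80/49q
  leading term q^11: subtract (-4/7q^4)·g_3 from -7q^11 + 29/2q^9 - 6q^8 - 8q^7 + 58/7q^6 + 19/7q^5 - 8/7q^4 + 394/49q^3 - 72/49q^2 + 80/49q → 21/2q^9 - 2q^8 - 2q^7 + 50/7q^6 + 39/7q^5 - 8/7q^4 + 394/49q^3 - 72/49q^2 + 80/49q
  leading term q^9: subtract (6/7q^2)·g_3 from 21/2q^9 - 2q^8 - 2q^7 + 50/7q^6 + 39/7q^5 - 8/7q^4 + 394/49q^3 - 72/49q^2 + 80/49q → -2q^8 + 4q^7 + 8/7q^6 - 24/7q^5 + 4/7q^4 + 184/49q^3 - 72/49q^2 + 80/49q
  leading term q^8: subtract (-8/49q)·g_3 from -2q^8 + 4q^7 + 8/7q^6 - 24/7q^5 + 4/7q^4 + 184/49q^3 - 72/49q^2 + 80/49q → 4q^7 - 16/7q^5 + 16/7q^4 + 24/7q^3 - 32/49q^2 + 80/49q
  leading term q^7: subtract (16/49)·g_3 from 4q^7 - 16/7q^5 + 16/7q^4 + 24/7q^3 - 32/49q^2 + 80/49q → 0
  remainder 0.

S(f_2,g_3): leading monomials are coprime, so the S-polynomial reduces to 0 (Buchberger's first criterion).
Every S-polynomial of the final basis reduces to 0, so we have a Gröbner basis.
Inter-reduce: drop elements whose leading term is divisible by another's, tail-reduce, and make monic.

G = {p - 7/2q^3 - 1, q^7 - 4/7q^5 + 4/7q^4 + 6/7q^3 - 8/49q^2 + 20/49q}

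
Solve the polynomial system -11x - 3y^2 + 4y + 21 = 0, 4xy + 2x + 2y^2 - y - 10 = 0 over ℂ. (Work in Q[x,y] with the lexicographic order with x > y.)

{(-1, 4), (4*sqrt(67)/33 + 137/132, -2/3 + sqrt(67)/6), (137/132 - 4*sqrt(67)/33, -sqrt(67)/6 - 2/3)}

Compute a lex Gröbner basis by Buchberger's algorithm.
f_1 = -11x - 3y^2 + 4y + 21, LT = x.
f_2 = 4xy + 2x + 2y^2 - y - 10, LT = xy.

S(f_1,f_2): lcm = xy. S = -1/2x + 3/11y^3 - 19/22y^2 - 73/44y + 5/2.
  leading term x: subtract (1/22)·f_1 from -1/2x + 3/11y^3 - 19/22y^2 - 73/44y + 5/2 → 3/11y^3 - 8/11y^2 - 81/44y + 17/11
  leading term y^3: no divisor's leading term divides it; move 3/11y^3 to the remainder.
  leading term y^2: no divisor's leading term divides it; move -8/11y^2 to the remainder.
  leading term y: no divisor's leading term divides it; move -81/44y to the remainder.
  leading term 1: no divisor's leading term divides it; move 17/11 to the remainder.
  remainder 3/11y^3 - 8/11y^2 - 81/44y + 17/11 ≠ 0; add h_3 = 3/11y^3 - 8/11y^2 - 81/44y + 17/11 to the basis.

The other S-polynomials (S(f_1,h_3), S(f_2,h_3)) all reduce to 0 modulo the current basis, so we have a Gröbner basis.
Inter-reduce: drop elements whose leading term is divisible by another's, tail-reduce, and make monic.
Reduced Gröbner basis: {x + 3/11y^2 - 4/11y - 21/11, y^3 - 8/3y^2 - 27/4y + 17/3}.

Elimination: the polynomial y^3 - 8/3y^2 - 27/4y + 17/3 lies in the elimination ideal for y, so y ∈ {4, -2/3 + sqrt(67)/6, -sqrt(67)/6 - 2/3}. For each such y, the remaining basis elements (now univariate) give the rest of the solution.
  y = 4: the earlier basis element becomes x + 1 = 0, giving x = -1 — point (-1, 4).
  y = -2/3 + sqrt(67)/6: the earlier basis element becomes x - 137/132 - 4*sqrt(67)/33 = 0, giving x = 4*sqrt(67)/33 + 137/132 — point (4*sqrt(67)/33 + 137/132, -2/3 + sqrt(67)/6).
  y = -sqrt(67)/6 - 2/3: the earlier basis element becomes x - 137/132 + 4*sqrt(67)/33 = 0, giving x = 137/132 - 4*sqrt(67)/33 — point (137/132 - 4*sqrt(67)/33, -sqrt(67)/6 - 2/3).
Substituting each solution back into the original system confirms all equations vanish.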